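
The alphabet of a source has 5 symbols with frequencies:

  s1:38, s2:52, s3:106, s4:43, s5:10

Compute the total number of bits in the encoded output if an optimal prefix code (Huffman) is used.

531

Merge the two smallest weights repeatedly:
merge s5(10) and s1(38): 48
merge s4(43) and 48: 91
merge s2(52) and 91: 143
merge s3(106) and 143: 249
Each symbol's bit-cost is frequency × depth; summing gives 531 bits (equivalently 48 + 91 + 143 + 249).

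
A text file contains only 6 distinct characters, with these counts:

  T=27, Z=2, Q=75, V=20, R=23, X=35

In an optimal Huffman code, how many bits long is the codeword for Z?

4

Huffman merges, smallest pair first:
Z(2) + V(20) → 22
22 + R(23) → 45
T(27) + X(35) → 62
45 + 62 → 107
Q(75) + 107 → 182
The subtree containing Z is merged 4 times, so code length = 4.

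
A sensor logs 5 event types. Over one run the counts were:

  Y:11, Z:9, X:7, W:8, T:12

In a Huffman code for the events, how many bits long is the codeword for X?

3

Repeatedly merge the two smallest:
X(7) + W(8) → 15
Z(9) + Y(11) → 20
T(12) + 15 → 27
20 + 27 → 47
The subtree containing X is merged 3 times, so code length = 3.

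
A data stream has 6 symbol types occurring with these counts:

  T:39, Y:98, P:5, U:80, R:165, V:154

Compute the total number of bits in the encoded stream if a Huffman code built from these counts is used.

1250

Merge the two smallest weights repeatedly:
merge P(5) and T(39): 44
merge 44 and U(80): 124
merge Y(98) and 124: 222
merge V(154) and R(165): 319
merge 222 and 319: 541
Each symbol's bit-cost is frequency × depth; summing gives 1250 bits (equivalently 44 + 124 + 222 + 319 + 541).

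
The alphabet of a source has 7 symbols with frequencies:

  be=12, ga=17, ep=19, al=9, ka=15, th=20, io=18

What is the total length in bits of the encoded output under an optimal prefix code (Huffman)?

310

Build the Huffman tree bottom-up:
combine al(9), be(12) → 21
combine ka(15), ga(17) → 32
combine io(18), ep(19) → 37
combine th(20), 21 → 41
combine 32, 37 → 69
combine 41, 69 → 110
Each symbol's bit-cost is frequency × depth; summing gives 310 bits (equivalently 21 + 32 + 37 + 41 + 69 + 110).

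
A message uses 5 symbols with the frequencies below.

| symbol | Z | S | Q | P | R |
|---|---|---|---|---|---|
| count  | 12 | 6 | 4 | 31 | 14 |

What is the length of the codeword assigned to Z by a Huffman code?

3

Build the tree from the bottom:
merge Q(4) and S(6): 10
merge 10 and Z(12): 22
merge R(14) and 22: 36
merge P(31) and 36: 67
The subtree containing Z is merged 3 times, so code length = 3.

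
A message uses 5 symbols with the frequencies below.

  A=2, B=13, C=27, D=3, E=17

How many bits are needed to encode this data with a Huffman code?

120

Build the Huffman tree bottom-up:
A(2) + D(3) → 5
5 + B(13) → 18
E(17) + 18 → 35
C(27) + 35 → 62
The encoded length is the sum of every internal node's weight: 5 + 18 + 35 + 62 = 120 bits.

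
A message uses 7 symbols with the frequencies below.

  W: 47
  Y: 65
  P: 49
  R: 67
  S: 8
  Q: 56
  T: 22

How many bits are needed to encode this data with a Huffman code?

840

Greedily combine the two least-frequent nodes:
merge S(8) and T(22): 30
merge 30 and W(47): 77
merge P(49) and Q(56): 105
merge Y(65) and R(67): 132
merge 77 and 105: 182
merge 132 and 182: 314
Each symbol's bit-cost is frequency × depth; summing gives 840 bits (equivalently 30 + 77 + 105 + 132 + 182 + 314).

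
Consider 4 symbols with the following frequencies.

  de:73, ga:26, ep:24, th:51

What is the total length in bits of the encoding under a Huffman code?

325

Build the Huffman tree bottom-up:
combine ep(24), ga(26) → 50
combine 50, th(51) → 101
combine de(73), 101 → 174
Total encoded bits = sum of merged weights = 50 + 101 + 174 = 325.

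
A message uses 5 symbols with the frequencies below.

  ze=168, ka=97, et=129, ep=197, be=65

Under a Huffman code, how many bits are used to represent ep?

2

Build the tree from the bottom:
merge be(65) and ka(97): 162
merge et(129) and 162: 291
merge ze(168) and ep(197): 365
merge 291 and 365: 656
ep sits 2 levels below the root, so its codeword is 2 bits.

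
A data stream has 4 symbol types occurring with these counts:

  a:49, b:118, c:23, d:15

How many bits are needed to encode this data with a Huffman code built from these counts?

330

Build the Huffman tree bottom-up:
merge d(15) and c(23): 38
merge 38 and a(49): 87
merge 87 and b(118): 205
The encoded length is the sum of every internal node's weight: 38 + 87 + 205 = 330 bits.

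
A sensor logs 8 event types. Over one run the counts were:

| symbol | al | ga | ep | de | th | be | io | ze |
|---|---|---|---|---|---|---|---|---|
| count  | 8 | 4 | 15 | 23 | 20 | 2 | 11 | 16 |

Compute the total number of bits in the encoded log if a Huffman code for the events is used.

Build the Huffman tree bottom-up:
combine be(2), ga(4) → 6
combine 6, al(8) → 14
combine io(11), 14 → 25
combine ep(15), ze(16) → 31
combine th(20), de(23) → 43
combine 25, 31 → 56
combine 43, 56 → 99
The encoded length is the sum of every internal node's weight: 6 + 14 + 25 + 31 + 43 + 56 + 99 = 274 bits.

274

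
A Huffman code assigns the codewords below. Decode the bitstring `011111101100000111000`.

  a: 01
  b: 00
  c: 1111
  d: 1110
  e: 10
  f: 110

Read left to right; each codeword is recognised as soon as it completes (prefix code):
  01→a | 1111→c | 10→e | 110→f | 00→b | 00→b | 1110→d | 00→b
Decoded message: acefbbdb

acefbbdb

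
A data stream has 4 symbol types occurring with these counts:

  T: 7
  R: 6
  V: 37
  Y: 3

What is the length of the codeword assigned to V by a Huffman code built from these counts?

Repeatedly merge the two smallest:
combine Y(3), R(6) → 9
combine T(7), 9 → 16
combine 16, V(37) → 53
V sits one level below the root: a 1-bit codeword.

1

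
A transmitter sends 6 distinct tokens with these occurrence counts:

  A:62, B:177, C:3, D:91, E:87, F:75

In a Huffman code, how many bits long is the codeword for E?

Huffman merges, smallest pair first:
merge C(3) and A(62): 65
merge 65 and F(75): 140
merge E(87) and D(91): 178
merge 140 and B(177): 317
merge 178 and 317: 495
E's leaf is at depth 2, giving a 2-bit codeword.

2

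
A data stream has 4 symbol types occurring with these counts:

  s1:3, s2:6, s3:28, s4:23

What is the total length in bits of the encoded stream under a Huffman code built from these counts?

Greedily combine the two least-frequent nodes:
combine s1(3), s2(6) → 9
combine 9, s4(23) → 32
combine s3(28), 32 → 60
Each symbol's bit-cost is frequency × depth; summing gives 101 bits (equivalently 9 + 32 + 60).

101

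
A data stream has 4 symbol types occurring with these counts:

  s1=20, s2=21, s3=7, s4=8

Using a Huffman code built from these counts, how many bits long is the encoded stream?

Build the Huffman tree bottom-up:
s3(7) + s4(8) → 15
15 + s1(20) → 35
s2(21) + 35 → 56
Each symbol's bit-cost is frequency × depth; summing gives 106 bits (equivalently 15 + 35 + 56).

106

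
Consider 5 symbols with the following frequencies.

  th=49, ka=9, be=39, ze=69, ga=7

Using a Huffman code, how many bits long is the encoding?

Build the Huffman tree bottom-up:
merge ga(7) and ka(9): 16
merge 16 and be(39): 55
merge th(49) and 55: 104
merge ze(69) and 104: 173
The encoded length is the sum of every internal node's weight: 16 + 55 + 104 + 173 = 348 bits.

348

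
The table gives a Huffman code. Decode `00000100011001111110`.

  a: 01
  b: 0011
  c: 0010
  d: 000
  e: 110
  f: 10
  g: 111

Read left to right; each codeword is recognised as soon as it completes (prefix code):
  000→d | 0010→c | 0011→b | 0011→b | 111→g | 10→f
Decoded message: dcbbgf

dcbbgf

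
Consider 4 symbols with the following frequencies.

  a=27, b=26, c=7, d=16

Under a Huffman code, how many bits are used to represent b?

2

Repeatedly merge the two smallest:
merge c(7) and d(16): 23
merge 23 and b(26): 49
merge a(27) and 49: 76
b sits 2 levels below the root, so its codeword is 2 bits.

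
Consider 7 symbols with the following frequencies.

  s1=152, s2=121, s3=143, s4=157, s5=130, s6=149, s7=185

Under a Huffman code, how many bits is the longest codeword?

3

Merge the two lowest-weight nodes at each step:
s2(121) + s5(130) → 251
s3(143) + s6(149) → 292
s1(152) + s4(157) → 309
s7(185) + 251 → 436
292 + 309 → 601
436 + 601 → 1037
The rarest symbols sit at the bottom; the longest codeword is 3 bits.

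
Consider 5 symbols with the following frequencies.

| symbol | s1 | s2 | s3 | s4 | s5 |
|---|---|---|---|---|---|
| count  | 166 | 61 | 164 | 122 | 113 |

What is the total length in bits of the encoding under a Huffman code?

1426

Build the Huffman tree bottom-up:
s2(61) + s5(113) → 174
s4(122) + s3(164) → 286
s1(166) + 174 → 340
286 + 340 → 626
Each symbol's bit-cost is frequency × depth; summing gives 1426 bits (equivalently 174 + 286 + 340 + 626).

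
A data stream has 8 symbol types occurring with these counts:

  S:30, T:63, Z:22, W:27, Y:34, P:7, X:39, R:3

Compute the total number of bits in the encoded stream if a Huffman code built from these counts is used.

Greedily combine the two least-frequent nodes:
combine R(3), P(7) → 10
combine 10, Z(22) → 32
combine W(27), S(30) → 57
combine 32, Y(34) → 66
combine X(39), 57 → 96
combine T(63), 66 → 129
combine 96, 129 → 225
The encoded length is the sum of every internal node's weight: 10 + 32 + 57 + 66 + 96 + 129 + 225 = 615 bits.

615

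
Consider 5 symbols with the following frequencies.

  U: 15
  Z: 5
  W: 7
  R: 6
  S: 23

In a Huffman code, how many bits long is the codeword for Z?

Repeatedly merge the two smallest:
combine Z(5), R(6) → 11
combine W(7), 11 → 18
combine U(15), 18 → 33
combine S(23), 33 → 56
Z's leaf is at depth 4, giving a 4-bit codeword.

4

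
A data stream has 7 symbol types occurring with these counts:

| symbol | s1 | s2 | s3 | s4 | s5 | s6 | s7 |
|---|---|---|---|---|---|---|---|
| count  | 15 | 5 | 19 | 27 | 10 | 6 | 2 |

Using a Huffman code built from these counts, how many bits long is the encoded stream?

211

Build the Huffman tree bottom-up:
merge s7(2) and s2(5): 7
merge s6(6) and 7: 13
merge s5(10) and 13: 23
merge s1(15) and s3(19): 34
merge 23 and s4(27): 50
merge 34 and 50: 84
Total encoded bits = sum of merged weights = 7 + 13 + 23 + 34 + 50 + 84 = 211.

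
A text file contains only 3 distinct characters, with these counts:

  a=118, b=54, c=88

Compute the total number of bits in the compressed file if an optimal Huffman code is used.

Merge the two smallest weights repeatedly:
b(54) + c(88) → 142
a(118) + 142 → 260
The encoded length is the sum of every internal node's weight: 142 + 260 = 402 bits.

402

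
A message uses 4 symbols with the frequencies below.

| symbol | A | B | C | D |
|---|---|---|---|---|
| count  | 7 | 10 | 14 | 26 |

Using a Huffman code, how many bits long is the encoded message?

Merge the two smallest weights repeatedly:
merge A(7) and B(10): 17
merge C(14) and 17: 31
merge D(26) and 31: 57
Each symbol's bit-cost is frequency × depth; summing gives 105 bits (equivalently 17 + 31 + 57).

105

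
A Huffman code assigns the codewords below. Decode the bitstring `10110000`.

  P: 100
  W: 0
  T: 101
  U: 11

TPWW

Read left to right; each codeword is recognised as soon as it completes (prefix code):
  101→T | 100→P | 0→W | 0→W
Decoded message: TPWW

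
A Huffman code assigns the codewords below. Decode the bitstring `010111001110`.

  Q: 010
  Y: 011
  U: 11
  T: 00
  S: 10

QUSYS

Read left to right; each codeword is recognised as soon as it completes (prefix code):
  010→Q | 11→U | 10→S | 011→Y | 10→S
Decoded message: QUSYS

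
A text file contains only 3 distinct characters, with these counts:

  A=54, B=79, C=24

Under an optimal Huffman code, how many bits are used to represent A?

Build the tree from the bottom:
combine C(24), A(54) → 78
combine 78, B(79) → 157
A sits 2 levels below the root, so its codeword is 2 bits.

2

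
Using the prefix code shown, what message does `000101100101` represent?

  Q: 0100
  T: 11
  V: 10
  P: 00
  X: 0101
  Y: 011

PXVX

Read left to right; each codeword is recognised as soon as it completes (prefix code):
  00→P | 0101→X | 10→V | 0101→X
Decoded message: PXVX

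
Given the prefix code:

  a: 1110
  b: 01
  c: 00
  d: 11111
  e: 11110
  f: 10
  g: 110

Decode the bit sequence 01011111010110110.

bbefgg

Read left to right; each codeword is recognised as soon as it completes (prefix code):
  01→b | 01→b | 11110→e | 10→f | 110→g | 110→g
Decoded message: bbefgg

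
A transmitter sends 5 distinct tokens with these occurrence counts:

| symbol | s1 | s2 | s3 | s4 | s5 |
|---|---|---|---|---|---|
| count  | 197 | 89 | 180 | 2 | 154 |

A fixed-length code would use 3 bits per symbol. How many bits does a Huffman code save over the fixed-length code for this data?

531

Fixed-length: 3 bits × 622 symbols = 1866 bits.
Huffman merges:
s4(2) + s2(89) → 91
91 + s5(154) → 245
s3(180) + s1(197) → 377
245 + 377 → 622
Huffman total = 91 + 245 + 377 + 622 = 1335 bits.
Saving = 1866 − 1335 = 531 bits.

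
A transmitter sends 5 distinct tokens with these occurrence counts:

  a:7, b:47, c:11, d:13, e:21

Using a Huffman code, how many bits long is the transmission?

200

Build the Huffman tree bottom-up:
combine a(7), c(11) → 18
combine d(13), 18 → 31
combine e(21), 31 → 52
combine b(47), 52 → 99
The encoded length is the sum of every internal node's weight: 18 + 31 + 52 + 99 = 200 bits.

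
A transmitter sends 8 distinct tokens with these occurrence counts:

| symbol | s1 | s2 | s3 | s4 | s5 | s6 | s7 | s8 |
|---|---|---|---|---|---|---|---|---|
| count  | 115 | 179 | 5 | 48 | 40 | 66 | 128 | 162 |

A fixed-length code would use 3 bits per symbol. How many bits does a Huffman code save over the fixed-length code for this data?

Fixed-length: 3 bits × 743 symbols = 2229 bits.
Huffman merges:
s3(5) + s5(40) → 45
45 + s4(48) → 93
s6(66) + 93 → 159
s1(115) + s7(128) → 243
159 + s8(162) → 321
s2(179) + 243 → 422
321 + 422 → 743
Huffman total = 45 + 93 + 159 + 243 + 321 + 422 + 743 = 2026 bits.
Saving = 2229 − 2026 = 203 bits.

203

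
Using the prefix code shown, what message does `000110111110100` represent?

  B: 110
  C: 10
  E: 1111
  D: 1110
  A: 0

AAABECCA

Read left to right; each codeword is recognised as soon as it completes (prefix code):
  0→A | 0→A | 0→A | 110→B | 1111→E | 10→C | 10→C | 0→A
Decoded message: AAABECCA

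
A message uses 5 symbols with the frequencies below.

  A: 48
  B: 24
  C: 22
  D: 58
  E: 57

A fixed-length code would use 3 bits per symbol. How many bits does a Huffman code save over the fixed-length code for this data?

Fixed-length: 3 bits × 209 symbols = 627 bits.
Huffman merges:
combine C(22), B(24) → 46
combine 46, A(48) → 94
combine E(57), D(58) → 115
combine 94, 115 → 209
Huffman total = 46 + 94 + 115 + 209 = 464 bits.
Saving = 627 − 464 = 163 bits.

163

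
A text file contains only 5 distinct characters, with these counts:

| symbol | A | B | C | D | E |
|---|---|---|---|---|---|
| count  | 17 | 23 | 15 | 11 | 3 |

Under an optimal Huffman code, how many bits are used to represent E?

3

Repeatedly merge the two smallest:
combine E(3), D(11) → 14
combine 14, C(15) → 29
combine A(17), B(23) → 40
combine 29, 40 → 69
E sits 3 levels below the root, so its codeword is 3 bits.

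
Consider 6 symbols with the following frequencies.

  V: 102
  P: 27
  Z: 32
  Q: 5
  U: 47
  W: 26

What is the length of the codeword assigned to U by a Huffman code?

3

Repeatedly merge the two smallest:
Q(5) + W(26) → 31
P(27) + 31 → 58
Z(32) + U(47) → 79
58 + 79 → 137
V(102) + 137 → 239
The subtree containing U is merged 3 times, so code length = 3.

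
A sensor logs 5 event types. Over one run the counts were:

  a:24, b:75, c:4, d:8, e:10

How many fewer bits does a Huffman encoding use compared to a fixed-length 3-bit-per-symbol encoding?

162

Fixed-length: 3 bits × 121 symbols = 363 bits.
Huffman merges:
combine c(4), d(8) → 12
combine e(10), 12 → 22
combine 22, a(24) → 46
combine 46, b(75) → 121
Huffman total = 12 + 22 + 46 + 121 = 201 bits.
Saving = 363 − 201 = 162 bits.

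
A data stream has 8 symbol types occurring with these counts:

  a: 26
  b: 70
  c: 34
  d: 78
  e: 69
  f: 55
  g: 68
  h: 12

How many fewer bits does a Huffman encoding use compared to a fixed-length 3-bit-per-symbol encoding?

40

Fixed-length: 3 bits × 412 symbols = 1236 bits.
Huffman merges:
h(12) + a(26) → 38
c(34) + 38 → 72
f(55) + g(68) → 123
e(69) + b(70) → 139
72 + d(78) → 150
123 + 139 → 262
150 + 262 → 412
Huffman total = 38 + 72 + 123 + 139 + 150 + 262 + 412 = 1196 bits.
Saving = 1236 − 1196 = 40 bits.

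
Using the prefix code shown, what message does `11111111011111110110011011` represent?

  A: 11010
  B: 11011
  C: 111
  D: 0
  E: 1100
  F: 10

CCBCBDDB

Read left to right; each codeword is recognised as soon as it completes (prefix code):
  111→C | 111→C | 11011→B | 111→C | 11011→B | 0→D | 0→D | 11011→B
Decoded message: CCBCBDDB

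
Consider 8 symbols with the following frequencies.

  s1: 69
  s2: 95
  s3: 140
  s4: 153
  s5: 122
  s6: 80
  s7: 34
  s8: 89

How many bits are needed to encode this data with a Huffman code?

Build the Huffman tree bottom-up:
merge s7(34) and s1(69): 103
merge s6(80) and s8(89): 169
merge s2(95) and 103: 198
merge s5(122) and s3(140): 262
merge s4(153) and 169: 322
merge 198 and 262: 460
merge 322 and 460: 782
Each symbol's bit-cost is frequency × depth; summing gives 2296 bits (equivalently 103 + 169 + 198 + 262 + 322 + 460 + 782).

2296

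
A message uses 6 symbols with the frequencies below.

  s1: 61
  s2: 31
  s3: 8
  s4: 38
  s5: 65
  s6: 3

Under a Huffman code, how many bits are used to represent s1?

2

Repeatedly merge the two smallest:
combine s6(3), s3(8) → 11
combine 11, s2(31) → 42
combine s4(38), 42 → 80
combine s1(61), s5(65) → 126
combine 80, 126 → 206
s1's leaf is at depth 2, giving a 2-bit codeword.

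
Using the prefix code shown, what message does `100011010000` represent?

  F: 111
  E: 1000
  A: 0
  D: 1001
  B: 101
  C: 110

ECEA

Read left to right; each codeword is recognised as soon as it completes (prefix code):
  1000→E | 110→C | 1000→E | 0→A
Decoded message: ECEA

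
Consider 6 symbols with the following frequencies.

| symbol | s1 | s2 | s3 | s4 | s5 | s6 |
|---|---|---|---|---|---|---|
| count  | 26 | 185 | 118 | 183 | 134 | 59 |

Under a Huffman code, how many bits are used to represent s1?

Huffman merges, smallest pair first:
merge s1(26) and s6(59): 85
merge 85 and s3(118): 203
merge s5(134) and s4(183): 317
merge s2(185) and 203: 388
merge 317 and 388: 705
The subtree containing s1 is merged 4 times, so code length = 4.

4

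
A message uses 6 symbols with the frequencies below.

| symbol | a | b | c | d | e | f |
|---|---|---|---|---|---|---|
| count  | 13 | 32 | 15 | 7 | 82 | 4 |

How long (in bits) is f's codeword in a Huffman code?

Huffman merges, smallest pair first:
merge f(4) and d(7): 11
merge 11 and a(13): 24
merge c(15) and 24: 39
merge b(32) and 39: 71
merge 71 and e(82): 153
f sits 5 levels below the root, so its codeword is 5 bits.

5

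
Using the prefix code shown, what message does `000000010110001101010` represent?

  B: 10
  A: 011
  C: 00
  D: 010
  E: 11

Read left to right; each codeword is recognised as soon as it completes (prefix code):
  00→C | 00→C | 00→C | 010→D | 11→E | 00→C | 011→A | 010→D | 10→B
Decoded message: CCCDECADB

CCCDECADB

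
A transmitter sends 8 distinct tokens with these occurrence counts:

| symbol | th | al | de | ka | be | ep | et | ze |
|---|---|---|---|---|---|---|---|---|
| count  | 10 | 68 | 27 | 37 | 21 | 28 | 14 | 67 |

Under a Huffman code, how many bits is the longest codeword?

Merge the two lowest-weight nodes at each step:
combine th(10), et(14) → 24
combine be(21), 24 → 45
combine de(27), ep(28) → 55
combine ka(37), 45 → 82
combine 55, ze(67) → 122
combine al(68), 82 → 150
combine 122, 150 → 272
The rarest symbols sit at the bottom; the longest codeword is 5 bits.

5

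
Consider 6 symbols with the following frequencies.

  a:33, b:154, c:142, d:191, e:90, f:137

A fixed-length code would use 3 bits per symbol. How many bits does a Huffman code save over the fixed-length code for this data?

Fixed-length: 3 bits × 747 symbols = 2241 bits.
Huffman merges:
combine a(33), e(90) → 123
combine 123, f(137) → 260
combine c(142), b(154) → 296
combine d(191), 260 → 451
combine 296, 451 → 747
Huffman total = 123 + 260 + 296 + 451 + 747 = 1877 bits.
Saving = 2241 − 1877 = 364 bits.

364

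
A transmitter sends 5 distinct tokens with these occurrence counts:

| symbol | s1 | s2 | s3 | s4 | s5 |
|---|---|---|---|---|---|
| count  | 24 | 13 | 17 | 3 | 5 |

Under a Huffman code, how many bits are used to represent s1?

1

Repeatedly merge the two smallest:
combine s4(3), s5(5) → 8
combine 8, s2(13) → 21
combine s3(17), 21 → 38
combine s1(24), 38 → 62
s1 is merged only at the final step, so code length = 1.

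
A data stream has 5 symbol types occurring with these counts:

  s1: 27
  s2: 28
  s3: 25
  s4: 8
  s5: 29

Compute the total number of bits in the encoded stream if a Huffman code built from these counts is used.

Greedily combine the two least-frequent nodes:
merge s4(8) and s3(25): 33
merge s1(27) and s2(28): 55
merge s5(29) and 33: 62
merge 55 and 62: 117
The encoded length is the sum of every internal node's weight: 33 + 55 + 62 + 117 = 267 bits.

267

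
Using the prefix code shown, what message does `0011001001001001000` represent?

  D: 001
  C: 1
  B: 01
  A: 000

Read left to right; each codeword is recognised as soon as it completes (prefix code):
  001→D | 1→C | 001→D | 001→D | 001→D | 001→D | 000→A
Decoded message: DCDDDDA

DCDDDDA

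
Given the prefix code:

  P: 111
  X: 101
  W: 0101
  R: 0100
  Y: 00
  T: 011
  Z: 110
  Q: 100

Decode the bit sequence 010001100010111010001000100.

RTYWZQRR

Read left to right; each codeword is recognised as soon as it completes (prefix code):
  0100→R | 011→T | 00→Y | 0101→W | 110→Z | 100→Q | 0100→R | 0100→R
Decoded message: RTYWZQRR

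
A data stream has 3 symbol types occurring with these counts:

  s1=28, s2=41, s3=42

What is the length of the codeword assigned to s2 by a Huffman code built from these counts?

Build the tree from the bottom:
combine s1(28), s2(41) → 69
combine s3(42), 69 → 111
The subtree containing s2 is merged 2 times, so code length = 2.

2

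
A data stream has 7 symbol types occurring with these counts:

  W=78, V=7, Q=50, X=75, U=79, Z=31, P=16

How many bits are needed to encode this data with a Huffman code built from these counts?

Build the Huffman tree bottom-up:
merge V(7) and P(16): 23
merge 23 and Z(31): 54
merge Q(50) and 54: 104
merge X(75) and W(78): 153
merge U(79) and 104: 183
merge 153 and 183: 336
Each symbol's bit-cost is frequency × depth; summing gives 853 bits (equivalently 23 + 54 + 104 + 153 + 183 + 336).

853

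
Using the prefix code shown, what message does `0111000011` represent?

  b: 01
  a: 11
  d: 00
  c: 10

badda

Read left to right; each codeword is recognised as soon as it completes (prefix code):
  01→b | 11→a | 00→d | 00→d | 11→a
Decoded message: badda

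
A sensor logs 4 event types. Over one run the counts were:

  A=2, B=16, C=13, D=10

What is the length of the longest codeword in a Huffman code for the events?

Merge the two lowest-weight nodes at each step:
merge A(2) and D(10): 12
merge 12 and C(13): 25
merge B(16) and 25: 41
The first pair merged (A, D) ends up deepest, at depth 3.

3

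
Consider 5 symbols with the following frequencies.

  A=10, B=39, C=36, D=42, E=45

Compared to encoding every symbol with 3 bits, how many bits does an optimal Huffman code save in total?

Fixed-length: 3 bits × 172 symbols = 516 bits.
Huffman merges:
A(10) + C(36) → 46
B(39) + D(42) → 81
E(45) + 46 → 91
81 + 91 → 172
Huffman total = 46 + 81 + 91 + 172 = 390 bits.
Saving = 516 − 390 = 126 bits.

126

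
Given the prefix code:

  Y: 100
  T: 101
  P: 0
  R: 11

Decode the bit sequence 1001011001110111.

YTYRTR

Read left to right; each codeword is recognised as soon as it completes (prefix code):
  100→Y | 101→T | 100→Y | 11→R | 101→T | 11→R
Decoded message: YTYRTR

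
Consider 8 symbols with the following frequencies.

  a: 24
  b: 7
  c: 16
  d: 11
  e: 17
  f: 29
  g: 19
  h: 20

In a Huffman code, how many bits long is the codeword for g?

3

Huffman merges, smallest pair first:
merge b(7) and d(11): 18
merge c(16) and e(17): 33
merge 18 and g(19): 37
merge h(20) and a(24): 44
merge f(29) and 33: 62
merge 37 and 44: 81
merge 62 and 81: 143
g sits 3 levels below the root, so its codeword is 3 bits.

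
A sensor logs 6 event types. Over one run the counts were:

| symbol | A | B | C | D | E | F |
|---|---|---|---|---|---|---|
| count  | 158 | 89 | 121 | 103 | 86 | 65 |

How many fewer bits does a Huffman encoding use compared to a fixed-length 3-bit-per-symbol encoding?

279

Fixed-length: 3 bits × 622 symbols = 1866 bits.
Huffman merges:
merge F(65) and E(86): 151
merge B(89) and D(103): 192
merge C(121) and 151: 272
merge A(158) and 192: 350
merge 272 and 350: 622
Huffman total = 151 + 192 + 272 + 350 + 622 = 1587 bits.
Saving = 1866 − 1587 = 279 bits.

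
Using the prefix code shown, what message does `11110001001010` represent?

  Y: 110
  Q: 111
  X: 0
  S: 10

Read left to right; each codeword is recognised as soon as it completes (prefix code):
  111→Q | 10→S | 0→X | 0→X | 10→S | 0→X | 10→S | 10→S
Decoded message: QSXXSXSS

QSXXSXSS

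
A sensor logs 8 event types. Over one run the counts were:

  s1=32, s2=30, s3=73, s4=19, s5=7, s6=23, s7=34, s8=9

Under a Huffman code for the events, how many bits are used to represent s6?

3

Build the tree from the bottom:
combine s5(7), s8(9) → 16
combine 16, s4(19) → 35
combine s6(23), s2(30) → 53
combine s1(32), s7(34) → 66
combine 35, 53 → 88
combine 66, s3(73) → 139
combine 88, 139 → 227
s6's leaf is at depth 3, giving a 3-bit codeword.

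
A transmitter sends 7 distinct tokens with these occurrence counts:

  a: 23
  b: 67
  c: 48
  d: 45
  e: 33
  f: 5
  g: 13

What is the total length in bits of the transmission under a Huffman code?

601

Greedily combine the two least-frequent nodes:
f(5) + g(13) → 18
18 + a(23) → 41
e(33) + 41 → 74
d(45) + c(48) → 93
b(67) + 74 → 141
93 + 141 → 234
The encoded length is the sum of every internal node's weight: 18 + 41 + 74 + 93 + 141 + 234 = 601 bits.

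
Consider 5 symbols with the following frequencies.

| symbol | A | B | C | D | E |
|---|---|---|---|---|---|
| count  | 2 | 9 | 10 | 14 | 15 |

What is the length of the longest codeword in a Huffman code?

Merge the two lowest-weight nodes at each step:
A(2) + B(9) → 11
C(10) + 11 → 21
D(14) + E(15) → 29
21 + 29 → 50
The first pair merged (A, B) ends up deepest, at depth 3.

3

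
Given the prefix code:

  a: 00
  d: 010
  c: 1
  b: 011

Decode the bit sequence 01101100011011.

bbabb

Read left to right; each codeword is recognised as soon as it completes (prefix code):
  011→b | 011→b | 00→a | 011→b | 011→b
Decoded message: bbabb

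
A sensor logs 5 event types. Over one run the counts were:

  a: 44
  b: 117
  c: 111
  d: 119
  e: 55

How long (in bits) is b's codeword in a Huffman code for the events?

2

Huffman merges, smallest pair first:
merge a(44) and e(55): 99
merge 99 and c(111): 210
merge b(117) and d(119): 236
merge 210 and 236: 446
The subtree containing b is merged 2 times, so code length = 2.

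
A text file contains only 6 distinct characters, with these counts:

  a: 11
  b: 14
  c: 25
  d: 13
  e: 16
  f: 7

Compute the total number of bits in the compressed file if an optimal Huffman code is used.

217

Build the Huffman tree bottom-up:
merge f(7) and a(11): 18
merge d(13) and b(14): 27
merge e(16) and 18: 34
merge c(25) and 27: 52
merge 34 and 52: 86
Total encoded bits = sum of merged weights = 18 + 27 + 34 + 52 + 86 = 217.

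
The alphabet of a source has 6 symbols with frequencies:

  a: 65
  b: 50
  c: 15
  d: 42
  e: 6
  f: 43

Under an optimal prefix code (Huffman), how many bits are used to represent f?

2

Repeatedly merge the two smallest:
merge e(6) and c(15): 21
merge 21 and d(42): 63
merge f(43) and b(50): 93
merge 63 and a(65): 128
merge 93 and 128: 221
f's leaf is at depth 2, giving a 2-bit codeword.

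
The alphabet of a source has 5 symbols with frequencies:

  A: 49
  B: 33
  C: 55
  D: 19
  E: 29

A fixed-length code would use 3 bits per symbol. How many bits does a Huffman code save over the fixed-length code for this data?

Fixed-length: 3 bits × 185 symbols = 555 bits.
Huffman merges:
D(19) + E(29) → 48
B(33) + 48 → 81
A(49) + C(55) → 104
81 + 104 → 185
Huffman total = 48 + 81 + 104 + 185 = 418 bits.
Saving = 555 − 418 = 137 bits.

137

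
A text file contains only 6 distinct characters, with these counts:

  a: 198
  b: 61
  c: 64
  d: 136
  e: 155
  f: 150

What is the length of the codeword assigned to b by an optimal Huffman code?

Repeatedly merge the two smallest:
combine b(61), c(64) → 125
combine 125, d(136) → 261
combine f(150), e(155) → 305
combine a(198), 261 → 459
combine 305, 459 → 764
b's leaf is at depth 4, giving a 4-bit codeword.

4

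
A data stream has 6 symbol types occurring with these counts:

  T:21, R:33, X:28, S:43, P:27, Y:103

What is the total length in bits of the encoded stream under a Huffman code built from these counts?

Build the Huffman tree bottom-up:
T(21) + P(27) → 48
X(28) + R(33) → 61
S(43) + 48 → 91
61 + 91 → 152
Y(103) + 152 → 255
The encoded length is the sum of every internal node's weight: 48 + 61 + 91 + 152 + 255 = 607 bits.

607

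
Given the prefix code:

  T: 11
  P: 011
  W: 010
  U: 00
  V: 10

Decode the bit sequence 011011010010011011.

Read left to right; each codeword is recognised as soon as it completes (prefix code):
  011→P | 011→P | 010→W | 010→W | 011→P | 011→P
Decoded message: PPWWPP

PPWWPP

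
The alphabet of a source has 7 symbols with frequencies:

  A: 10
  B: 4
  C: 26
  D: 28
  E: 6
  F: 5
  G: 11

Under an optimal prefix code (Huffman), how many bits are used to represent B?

Repeatedly merge the two smallest:
B(4) + F(5) → 9
E(6) + 9 → 15
A(10) + G(11) → 21
15 + 21 → 36
C(26) + D(28) → 54
36 + 54 → 90
B's leaf is at depth 4, giving a 4-bit codeword.

4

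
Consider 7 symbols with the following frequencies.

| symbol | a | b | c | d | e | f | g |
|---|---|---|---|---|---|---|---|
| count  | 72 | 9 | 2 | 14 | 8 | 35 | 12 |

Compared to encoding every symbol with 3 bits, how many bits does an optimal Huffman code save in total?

124

Fixed-length: 3 bits × 152 symbols = 456 bits.
Huffman merges:
merge c(2) and e(8): 10
merge b(9) and 10: 19
merge g(12) and d(14): 26
merge 19 and 26: 45
merge f(35) and 45: 80
merge a(72) and 80: 152
Huffman total = 10 + 19 + 26 + 45 + 80 + 152 = 332 bits.
Saving = 456 − 332 = 124 bits.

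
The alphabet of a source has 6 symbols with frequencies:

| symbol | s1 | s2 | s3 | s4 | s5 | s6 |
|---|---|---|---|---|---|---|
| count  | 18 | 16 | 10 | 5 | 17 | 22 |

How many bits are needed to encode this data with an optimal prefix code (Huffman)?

Greedily combine the two least-frequent nodes:
s4(5) + s3(10) → 15
15 + s2(16) → 31
s5(17) + s1(18) → 35
s6(22) + 31 → 53
35 + 53 → 88
Each symbol's bit-cost is frequency × depth; summing gives 222 bits (equivalently 15 + 31 + 35 + 53 + 88).

222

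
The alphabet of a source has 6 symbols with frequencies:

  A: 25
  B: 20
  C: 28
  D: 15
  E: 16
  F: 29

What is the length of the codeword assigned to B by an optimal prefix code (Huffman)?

3

Huffman merges, smallest pair first:
combine D(15), E(16) → 31
combine B(20), A(25) → 45
combine C(28), F(29) → 57
combine 31, 45 → 76
combine 57, 76 → 133
The subtree containing B is merged 3 times, so code length = 3.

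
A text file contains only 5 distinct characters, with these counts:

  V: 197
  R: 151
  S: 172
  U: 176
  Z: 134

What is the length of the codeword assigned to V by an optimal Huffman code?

Build the tree from the bottom:
combine Z(134), R(151) → 285
combine S(172), U(176) → 348
combine V(197), 285 → 482
combine 348, 482 → 830
V's leaf is at depth 2, giving a 2-bit codeword.

2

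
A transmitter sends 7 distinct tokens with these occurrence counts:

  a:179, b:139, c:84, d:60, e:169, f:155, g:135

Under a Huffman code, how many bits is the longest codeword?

Merge the two lowest-weight nodes at each step:
d(60) + c(84) → 144
g(135) + b(139) → 274
144 + f(155) → 299
e(169) + a(179) → 348
274 + 299 → 573
348 + 573 → 921
Maximum depth reached is 4.

4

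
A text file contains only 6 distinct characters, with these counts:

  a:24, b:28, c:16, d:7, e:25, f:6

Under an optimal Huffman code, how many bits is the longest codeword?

4

Merge the two lowest-weight nodes at each step:
merge f(6) and d(7): 13
merge 13 and c(16): 29
merge a(24) and e(25): 49
merge b(28) and 29: 57
merge 49 and 57: 106
The first pair merged (f, d) ends up deepest, at depth 4.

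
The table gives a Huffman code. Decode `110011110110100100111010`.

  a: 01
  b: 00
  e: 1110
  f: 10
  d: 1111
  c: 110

caecfabef

Read left to right; each codeword is recognised as soon as it completes (prefix code):
  110→c | 01→a | 1110→e | 110→c | 10→f | 01→a | 00→b | 1110→e | 10→f
Decoded message: caecfabef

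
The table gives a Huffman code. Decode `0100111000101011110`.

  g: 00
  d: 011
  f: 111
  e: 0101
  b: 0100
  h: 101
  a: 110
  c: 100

bfgeda

Read left to right; each codeword is recognised as soon as it completes (prefix code):
  0100→b | 111→f | 00→g | 0101→e | 011→d | 110→a
Decoded message: bfgeda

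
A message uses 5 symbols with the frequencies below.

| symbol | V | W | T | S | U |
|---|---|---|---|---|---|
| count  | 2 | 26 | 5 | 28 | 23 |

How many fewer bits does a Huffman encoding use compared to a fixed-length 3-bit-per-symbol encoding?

77

Fixed-length: 3 bits × 84 symbols = 252 bits.
Huffman merges:
combine V(2), T(5) → 7
combine 7, U(23) → 30
combine W(26), S(28) → 54
combine 30, 54 → 84
Huffman total = 7 + 30 + 54 + 84 = 175 bits.
Saving = 252 − 175 = 77 bits.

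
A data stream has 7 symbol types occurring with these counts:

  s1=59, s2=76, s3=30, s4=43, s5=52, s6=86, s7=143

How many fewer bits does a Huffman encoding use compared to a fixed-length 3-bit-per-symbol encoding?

156

Fixed-length: 3 bits × 489 symbols = 1467 bits.
Huffman merges:
merge s3(30) and s4(43): 73
merge s5(52) and s1(59): 111
merge 73 and s2(76): 149
merge s6(86) and 111: 197
merge s7(143) and 149: 292
merge 197 and 292: 489
Huffman total = 73 + 111 + 149 + 197 + 292 + 489 = 1311 bits.
Saving = 1467 − 1311 = 156 bits.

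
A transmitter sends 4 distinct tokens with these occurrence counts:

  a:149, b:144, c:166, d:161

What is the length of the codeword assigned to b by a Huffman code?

Build the tree from the bottom:
combine b(144), a(149) → 293
combine d(161), c(166) → 327
combine 293, 327 → 620
b's leaf is at depth 2, giving a 2-bit codeword.

2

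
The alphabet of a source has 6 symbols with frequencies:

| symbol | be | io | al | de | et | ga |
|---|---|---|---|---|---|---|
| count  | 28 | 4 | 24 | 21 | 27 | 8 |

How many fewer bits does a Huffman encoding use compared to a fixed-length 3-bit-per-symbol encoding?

67

Fixed-length: 3 bits × 112 symbols = 336 bits.
Huffman merges:
io(4) + ga(8) → 12
12 + de(21) → 33
al(24) + et(27) → 51
be(28) + 33 → 61
51 + 61 → 112
Huffman total = 12 + 33 + 51 + 61 + 112 = 269 bits.
Saving = 336 − 269 = 67 bits.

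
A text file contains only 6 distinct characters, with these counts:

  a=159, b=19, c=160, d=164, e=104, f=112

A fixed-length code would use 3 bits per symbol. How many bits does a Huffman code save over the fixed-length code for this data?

Fixed-length: 3 bits × 718 symbols = 2154 bits.
Huffman merges:
b(19) + e(104) → 123
f(112) + 123 → 235
a(159) + c(160) → 319
d(164) + 235 → 399
319 + 399 → 718
Huffman total = 123 + 235 + 319 + 399 + 718 = 1794 bits.
Saving = 2154 − 1794 = 360 bits.

360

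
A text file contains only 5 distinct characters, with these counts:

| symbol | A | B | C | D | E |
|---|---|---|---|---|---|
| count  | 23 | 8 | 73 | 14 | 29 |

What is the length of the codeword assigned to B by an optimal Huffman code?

Repeatedly merge the two smallest:
B(8) + D(14) → 22
22 + A(23) → 45
E(29) + 45 → 74
C(73) + 74 → 147
The subtree containing B is merged 4 times, so code length = 4.

4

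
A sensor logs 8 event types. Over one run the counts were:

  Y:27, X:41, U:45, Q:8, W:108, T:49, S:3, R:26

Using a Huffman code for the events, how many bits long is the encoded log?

812

Greedily combine the two least-frequent nodes:
S(3) + Q(8) → 11
11 + R(26) → 37
Y(27) + 37 → 64
X(41) + U(45) → 86
T(49) + 64 → 113
86 + W(108) → 194
113 + 194 → 307
The encoded length is the sum of every internal node's weight: 11 + 37 + 64 + 86 + 113 + 194 + 307 = 812 bits.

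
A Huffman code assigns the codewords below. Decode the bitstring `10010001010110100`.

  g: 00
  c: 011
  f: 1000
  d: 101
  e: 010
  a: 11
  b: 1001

bgeddg

Read left to right; each codeword is recognised as soon as it completes (prefix code):
  1001→b | 00→g | 010→e | 101→d | 101→d | 00→g
Decoded message: bgeddg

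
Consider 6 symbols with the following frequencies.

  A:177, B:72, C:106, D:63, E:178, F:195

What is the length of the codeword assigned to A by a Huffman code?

2

Build the tree from the bottom:
D(63) + B(72) → 135
C(106) + 135 → 241
A(177) + E(178) → 355
F(195) + 241 → 436
355 + 436 → 791
A's leaf is at depth 2, giving a 2-bit codeword.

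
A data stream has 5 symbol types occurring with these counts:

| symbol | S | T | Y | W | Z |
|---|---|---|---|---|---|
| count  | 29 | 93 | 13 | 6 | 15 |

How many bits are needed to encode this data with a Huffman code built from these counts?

272

Build the Huffman tree bottom-up:
merge W(6) and Y(13): 19
merge Z(15) and 19: 34
merge S(29) and 34: 63
merge 63 and T(93): 156
Total encoded bits = sum of merged weights = 19 + 34 + 63 + 156 = 272.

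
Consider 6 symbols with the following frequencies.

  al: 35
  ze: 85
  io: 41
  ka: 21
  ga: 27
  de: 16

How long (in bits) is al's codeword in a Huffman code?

Build the tree from the bottom:
de(16) + ka(21) → 37
ga(27) + al(35) → 62
37 + io(41) → 78
62 + 78 → 140
ze(85) + 140 → 225
al sits 3 levels below the root, so its codeword is 3 bits.

3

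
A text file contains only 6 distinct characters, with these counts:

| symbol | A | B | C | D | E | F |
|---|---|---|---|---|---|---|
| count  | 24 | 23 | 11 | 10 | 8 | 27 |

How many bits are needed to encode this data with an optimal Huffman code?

253

Greedily combine the two least-frequent nodes:
E(8) + D(10) → 18
C(11) + 18 → 29
B(23) + A(24) → 47
F(27) + 29 → 56
47 + 56 → 103
Total encoded bits = sum of merged weights = 18 + 29 + 47 + 56 + 103 = 253.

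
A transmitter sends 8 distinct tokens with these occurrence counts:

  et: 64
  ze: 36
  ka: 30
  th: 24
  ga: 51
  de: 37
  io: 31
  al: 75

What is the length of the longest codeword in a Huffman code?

4

Merge the two lowest-weight nodes at each step:
combine th(24), ka(30) → 54
combine io(31), ze(36) → 67
combine de(37), ga(51) → 88
combine 54, et(64) → 118
combine 67, al(75) → 142
combine 88, 118 → 206
combine 142, 206 → 348
Maximum depth reached is 4.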